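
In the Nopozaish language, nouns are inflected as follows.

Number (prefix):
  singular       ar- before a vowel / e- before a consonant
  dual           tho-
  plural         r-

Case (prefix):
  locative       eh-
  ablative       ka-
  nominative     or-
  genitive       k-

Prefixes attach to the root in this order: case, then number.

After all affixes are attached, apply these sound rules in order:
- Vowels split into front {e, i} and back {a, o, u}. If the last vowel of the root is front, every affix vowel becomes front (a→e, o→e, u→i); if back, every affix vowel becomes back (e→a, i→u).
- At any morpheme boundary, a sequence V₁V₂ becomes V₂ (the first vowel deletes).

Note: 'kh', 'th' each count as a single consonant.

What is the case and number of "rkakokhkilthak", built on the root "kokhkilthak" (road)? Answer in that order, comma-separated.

Segment: r-ka-kokhkilthak.
case: ka- → ablative.
number: r- → plural.

ablative, plural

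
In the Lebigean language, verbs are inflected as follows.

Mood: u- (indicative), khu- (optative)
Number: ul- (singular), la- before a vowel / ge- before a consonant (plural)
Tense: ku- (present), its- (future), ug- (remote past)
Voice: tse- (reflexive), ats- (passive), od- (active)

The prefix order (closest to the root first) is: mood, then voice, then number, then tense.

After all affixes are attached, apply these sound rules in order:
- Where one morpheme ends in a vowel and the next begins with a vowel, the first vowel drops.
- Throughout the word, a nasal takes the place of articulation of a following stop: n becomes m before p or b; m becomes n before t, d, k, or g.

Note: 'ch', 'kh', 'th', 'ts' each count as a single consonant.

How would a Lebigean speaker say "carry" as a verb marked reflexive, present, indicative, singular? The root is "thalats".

kultsuthalats

Attach mood indicative u- → uthalats.
Attach voice reflexive tse- → tseuthalats.
Attach number singular ul- → ultseuthalats.
Attach tense present ku- → kuultseuthalats.
Apply vowel deletion: kuultseuthalats → kultsuthalats.
Nasal assimilation: no change.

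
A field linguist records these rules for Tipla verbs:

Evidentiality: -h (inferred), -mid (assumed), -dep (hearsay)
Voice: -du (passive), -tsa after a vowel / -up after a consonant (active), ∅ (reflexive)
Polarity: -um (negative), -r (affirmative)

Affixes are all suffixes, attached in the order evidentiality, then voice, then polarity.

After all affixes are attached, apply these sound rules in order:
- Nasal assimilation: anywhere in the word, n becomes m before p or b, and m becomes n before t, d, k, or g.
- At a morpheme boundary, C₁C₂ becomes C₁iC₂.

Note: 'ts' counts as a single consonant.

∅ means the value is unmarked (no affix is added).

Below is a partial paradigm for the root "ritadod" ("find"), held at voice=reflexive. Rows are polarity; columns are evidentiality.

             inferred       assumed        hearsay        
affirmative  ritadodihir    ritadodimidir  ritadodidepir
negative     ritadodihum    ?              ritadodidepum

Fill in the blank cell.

Attach evidentiality assumed -mid → ritadodmid.
voice = reflexive: zero marking, form stays ritadodmid.
Attach polarity negative -um → ritadodmidum.
Nasal assimilation: no change.
Apply epenthesis: ritadodmidum → ritadodimidum.

ritadodimidum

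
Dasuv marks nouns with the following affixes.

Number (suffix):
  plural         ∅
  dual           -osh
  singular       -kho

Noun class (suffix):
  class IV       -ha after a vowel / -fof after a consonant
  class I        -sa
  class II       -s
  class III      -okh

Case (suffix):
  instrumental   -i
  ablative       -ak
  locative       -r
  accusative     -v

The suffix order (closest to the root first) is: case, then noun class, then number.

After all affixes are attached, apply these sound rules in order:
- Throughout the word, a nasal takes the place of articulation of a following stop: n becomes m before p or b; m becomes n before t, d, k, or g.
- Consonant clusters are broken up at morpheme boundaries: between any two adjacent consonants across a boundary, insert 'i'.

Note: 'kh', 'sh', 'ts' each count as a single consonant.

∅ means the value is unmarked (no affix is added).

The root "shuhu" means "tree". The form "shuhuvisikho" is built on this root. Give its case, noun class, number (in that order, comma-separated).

accusative, class II, singular

Segment: shuhu-v-s-kho.
case: -v → accusative.
noun class: -s → class II.
number: -kho → singular.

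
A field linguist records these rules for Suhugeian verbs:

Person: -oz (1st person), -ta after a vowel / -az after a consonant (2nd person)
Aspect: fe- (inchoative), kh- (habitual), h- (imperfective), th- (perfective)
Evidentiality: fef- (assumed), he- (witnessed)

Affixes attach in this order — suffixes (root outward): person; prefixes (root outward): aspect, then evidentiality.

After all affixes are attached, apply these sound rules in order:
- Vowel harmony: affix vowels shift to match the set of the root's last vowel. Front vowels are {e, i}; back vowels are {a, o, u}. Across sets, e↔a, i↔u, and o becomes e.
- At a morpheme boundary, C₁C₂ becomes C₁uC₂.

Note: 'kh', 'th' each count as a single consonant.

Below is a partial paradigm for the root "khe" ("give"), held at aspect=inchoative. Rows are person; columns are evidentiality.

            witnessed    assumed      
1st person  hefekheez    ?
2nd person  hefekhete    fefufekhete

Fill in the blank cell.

Attach aspect inchoative fe- → fekhe.
Attach evidentiality assumed fef- → feffekhe.
Attach person 1st person -oz → feffekheoz.
Apply vowel harmony: feffekheoz → feffekheez.
Apply epenthesis: feffekheez → fefufekheez.

fefufekheez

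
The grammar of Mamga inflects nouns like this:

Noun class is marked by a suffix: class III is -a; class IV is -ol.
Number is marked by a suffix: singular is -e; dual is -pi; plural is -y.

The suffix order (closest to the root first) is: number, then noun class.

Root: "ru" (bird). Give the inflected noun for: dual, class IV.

Attach number dual -pi → rupi.
Attach noun class class IV -ol → rupiol.

rupiol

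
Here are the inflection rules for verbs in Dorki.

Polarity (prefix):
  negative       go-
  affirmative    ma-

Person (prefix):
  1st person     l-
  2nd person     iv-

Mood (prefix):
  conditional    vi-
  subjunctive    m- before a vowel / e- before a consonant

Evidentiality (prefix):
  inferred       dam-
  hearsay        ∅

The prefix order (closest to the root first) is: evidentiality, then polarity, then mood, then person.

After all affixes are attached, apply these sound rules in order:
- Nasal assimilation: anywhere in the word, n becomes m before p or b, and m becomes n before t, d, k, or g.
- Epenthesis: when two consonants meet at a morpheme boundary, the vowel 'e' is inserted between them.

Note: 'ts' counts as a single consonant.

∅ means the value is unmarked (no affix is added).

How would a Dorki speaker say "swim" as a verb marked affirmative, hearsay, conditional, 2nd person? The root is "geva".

evidentiality = hearsay: zero marking, form stays geva.
Attach polarity affirmative ma- → mageva.
Attach mood conditional vi- → vimageva.
Attach person 2nd person iv- → ivvimageva.
Nasal assimilation: no change.
Apply epenthesis: ivvimageva → ivevimageva.

ivevimageva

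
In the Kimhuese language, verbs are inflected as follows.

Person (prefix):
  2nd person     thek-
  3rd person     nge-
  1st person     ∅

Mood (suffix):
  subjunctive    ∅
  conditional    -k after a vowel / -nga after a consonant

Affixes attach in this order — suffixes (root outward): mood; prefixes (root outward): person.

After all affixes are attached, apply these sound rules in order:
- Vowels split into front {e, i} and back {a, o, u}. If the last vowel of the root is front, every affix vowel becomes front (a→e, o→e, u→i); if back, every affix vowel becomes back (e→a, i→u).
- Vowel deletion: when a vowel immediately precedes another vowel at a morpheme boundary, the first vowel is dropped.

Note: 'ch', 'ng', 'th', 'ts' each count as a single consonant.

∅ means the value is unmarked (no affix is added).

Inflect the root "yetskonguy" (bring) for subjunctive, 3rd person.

ngayetskonguy

mood = subjunctive: zero marking, form stays yetskonguy.
Attach person 3rd person nge- → ngeyetskonguy.
Apply vowel harmony: ngeyetskonguy → ngayetskonguy.
Vowel deletion: no change.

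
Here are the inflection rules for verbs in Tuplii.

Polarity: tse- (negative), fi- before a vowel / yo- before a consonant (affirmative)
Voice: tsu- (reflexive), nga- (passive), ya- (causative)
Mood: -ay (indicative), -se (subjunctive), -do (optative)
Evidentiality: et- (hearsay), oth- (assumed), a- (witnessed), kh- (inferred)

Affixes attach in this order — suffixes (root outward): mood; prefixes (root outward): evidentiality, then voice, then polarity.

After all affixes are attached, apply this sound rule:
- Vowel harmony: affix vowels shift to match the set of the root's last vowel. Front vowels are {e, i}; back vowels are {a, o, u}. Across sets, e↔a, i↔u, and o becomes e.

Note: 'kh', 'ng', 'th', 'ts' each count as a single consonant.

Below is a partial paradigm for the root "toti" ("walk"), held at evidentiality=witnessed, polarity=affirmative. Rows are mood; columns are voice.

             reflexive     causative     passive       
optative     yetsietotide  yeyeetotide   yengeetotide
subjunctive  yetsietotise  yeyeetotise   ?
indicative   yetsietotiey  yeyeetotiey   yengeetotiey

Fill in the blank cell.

yengeetotise

Attach mood subjunctive -se → totise.
Attach evidentiality witnessed a- → atotise.
Attach voice passive nga- → ngaatotise.
Attach polarity affirmative yo- (before consonant 'ng') → yongaatotise.
Apply vowel harmony: yongaatotise → yengeetotise.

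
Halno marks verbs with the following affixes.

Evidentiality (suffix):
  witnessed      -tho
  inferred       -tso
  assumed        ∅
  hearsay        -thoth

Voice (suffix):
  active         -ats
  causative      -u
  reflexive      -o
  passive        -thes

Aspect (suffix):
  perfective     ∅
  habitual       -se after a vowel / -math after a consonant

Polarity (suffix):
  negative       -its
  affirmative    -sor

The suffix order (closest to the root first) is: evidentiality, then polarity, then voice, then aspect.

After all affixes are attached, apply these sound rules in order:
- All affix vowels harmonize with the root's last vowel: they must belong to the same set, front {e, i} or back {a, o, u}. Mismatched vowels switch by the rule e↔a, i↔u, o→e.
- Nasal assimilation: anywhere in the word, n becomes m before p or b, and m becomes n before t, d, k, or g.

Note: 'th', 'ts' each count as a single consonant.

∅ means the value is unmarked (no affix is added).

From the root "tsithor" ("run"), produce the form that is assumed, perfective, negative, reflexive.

tsithorutso

evidentiality = assumed: zero marking, form stays tsithor.
Attach polarity negative -its → tsithorits.
Attach voice reflexive -o → tsithoritso.
aspect = perfective: zero marking, form stays tsithoritso.
Apply vowel harmony: tsithoritso → tsithorutso.
Nasal assimilation: no change.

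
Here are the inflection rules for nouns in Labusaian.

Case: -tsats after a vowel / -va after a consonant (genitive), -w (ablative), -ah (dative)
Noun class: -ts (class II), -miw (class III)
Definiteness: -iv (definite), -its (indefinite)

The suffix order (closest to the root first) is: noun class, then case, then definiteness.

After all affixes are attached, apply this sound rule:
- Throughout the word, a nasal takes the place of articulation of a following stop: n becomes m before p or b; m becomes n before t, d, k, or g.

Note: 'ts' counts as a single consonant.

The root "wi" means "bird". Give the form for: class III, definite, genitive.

Attach noun class class III -miw → wimiw.
Attach case genitive -va (after consonant 'w') → wimiwva.
Attach definiteness definite -iv → wimiwvaiv.
Nasal assimilation: no change.

wimiwvaiv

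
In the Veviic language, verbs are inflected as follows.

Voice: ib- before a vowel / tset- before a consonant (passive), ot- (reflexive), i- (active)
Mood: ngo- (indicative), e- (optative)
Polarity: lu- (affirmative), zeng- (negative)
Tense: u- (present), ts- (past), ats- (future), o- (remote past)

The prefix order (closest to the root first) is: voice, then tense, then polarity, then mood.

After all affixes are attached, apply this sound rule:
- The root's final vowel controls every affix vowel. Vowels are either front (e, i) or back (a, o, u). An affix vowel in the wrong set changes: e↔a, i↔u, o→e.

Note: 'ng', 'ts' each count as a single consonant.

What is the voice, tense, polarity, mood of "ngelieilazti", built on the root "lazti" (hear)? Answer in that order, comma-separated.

Segment: ngo-lu-o-i-lazti.
voice: i- → active.
tense: o- → remote past.
polarity: lu- → affirmative.
mood: ngo- → indicative.

active, remote past, affirmative, indicative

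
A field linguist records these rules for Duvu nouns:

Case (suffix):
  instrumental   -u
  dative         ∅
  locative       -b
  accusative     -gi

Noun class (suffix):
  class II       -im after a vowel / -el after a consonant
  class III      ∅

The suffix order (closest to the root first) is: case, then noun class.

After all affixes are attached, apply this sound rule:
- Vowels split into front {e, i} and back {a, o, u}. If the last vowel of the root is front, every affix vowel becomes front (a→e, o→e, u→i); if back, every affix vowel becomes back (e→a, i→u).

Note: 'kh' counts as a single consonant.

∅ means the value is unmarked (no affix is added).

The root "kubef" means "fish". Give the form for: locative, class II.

Attach case locative -b → kubefb.
Attach noun class class II -el (after consonant 'b') → kubefbel.
Vowel harmony: no change.

kubefbel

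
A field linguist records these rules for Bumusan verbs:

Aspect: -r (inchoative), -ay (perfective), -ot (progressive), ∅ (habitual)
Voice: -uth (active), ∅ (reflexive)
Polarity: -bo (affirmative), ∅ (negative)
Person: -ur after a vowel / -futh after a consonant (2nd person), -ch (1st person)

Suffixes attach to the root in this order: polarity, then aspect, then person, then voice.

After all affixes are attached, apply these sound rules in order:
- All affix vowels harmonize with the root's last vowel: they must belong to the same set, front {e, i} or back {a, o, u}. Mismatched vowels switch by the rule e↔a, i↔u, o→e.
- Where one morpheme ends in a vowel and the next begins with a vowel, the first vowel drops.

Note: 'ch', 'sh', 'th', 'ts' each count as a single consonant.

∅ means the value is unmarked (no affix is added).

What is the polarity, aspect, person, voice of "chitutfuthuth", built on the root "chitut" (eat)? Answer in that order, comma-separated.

Segment: chitut-futh-uth.
polarity: ∅ → negative.
aspect: ∅ → habitual.
person: -ur/futh → 2nd person.
voice: -uth → active.

negative, habitual, 2nd person, active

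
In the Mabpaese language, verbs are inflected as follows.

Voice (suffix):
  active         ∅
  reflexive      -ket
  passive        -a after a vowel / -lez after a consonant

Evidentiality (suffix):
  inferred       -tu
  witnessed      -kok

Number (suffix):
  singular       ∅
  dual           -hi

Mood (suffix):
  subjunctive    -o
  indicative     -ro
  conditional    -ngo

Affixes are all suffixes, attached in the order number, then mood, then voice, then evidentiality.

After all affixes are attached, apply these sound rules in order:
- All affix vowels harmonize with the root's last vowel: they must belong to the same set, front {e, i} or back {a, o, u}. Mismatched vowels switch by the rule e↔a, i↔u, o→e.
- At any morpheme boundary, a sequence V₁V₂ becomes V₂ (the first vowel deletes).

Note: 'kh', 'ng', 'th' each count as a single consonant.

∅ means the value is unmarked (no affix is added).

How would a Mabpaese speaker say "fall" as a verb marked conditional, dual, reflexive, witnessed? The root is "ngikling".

Attach number dual -hi → ngiklinghi.
Attach mood conditional -ngo → ngiklinghingo.
Attach voice reflexive -ket → ngiklinghingoket.
Attach evidentiality witnessed -kok → ngiklinghingoketkok.
Apply vowel harmony: ngiklinghingoketkok → ngiklinghingeketkek.
Vowel deletion: no change.

ngiklinghingeketkek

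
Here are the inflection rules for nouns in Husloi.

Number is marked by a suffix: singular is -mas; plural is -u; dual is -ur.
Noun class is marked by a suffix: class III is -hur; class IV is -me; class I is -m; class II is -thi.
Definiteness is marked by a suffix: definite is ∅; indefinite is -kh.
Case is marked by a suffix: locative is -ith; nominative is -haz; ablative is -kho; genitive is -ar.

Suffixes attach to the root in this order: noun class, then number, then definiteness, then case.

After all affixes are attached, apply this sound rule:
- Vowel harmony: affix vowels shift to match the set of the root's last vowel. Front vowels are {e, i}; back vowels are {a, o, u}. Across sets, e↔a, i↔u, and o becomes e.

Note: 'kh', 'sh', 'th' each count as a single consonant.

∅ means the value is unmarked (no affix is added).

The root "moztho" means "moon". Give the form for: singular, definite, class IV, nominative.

mozthomamashaz

Attach noun class class IV -me → mozthome.
Attach number singular -mas → mozthomemas.
definiteness = definite: zero marking, form stays mozthomemas.
Attach case nominative -haz → mozthomemashaz.
Apply vowel harmony: mozthomemashaz → mozthomamashaz.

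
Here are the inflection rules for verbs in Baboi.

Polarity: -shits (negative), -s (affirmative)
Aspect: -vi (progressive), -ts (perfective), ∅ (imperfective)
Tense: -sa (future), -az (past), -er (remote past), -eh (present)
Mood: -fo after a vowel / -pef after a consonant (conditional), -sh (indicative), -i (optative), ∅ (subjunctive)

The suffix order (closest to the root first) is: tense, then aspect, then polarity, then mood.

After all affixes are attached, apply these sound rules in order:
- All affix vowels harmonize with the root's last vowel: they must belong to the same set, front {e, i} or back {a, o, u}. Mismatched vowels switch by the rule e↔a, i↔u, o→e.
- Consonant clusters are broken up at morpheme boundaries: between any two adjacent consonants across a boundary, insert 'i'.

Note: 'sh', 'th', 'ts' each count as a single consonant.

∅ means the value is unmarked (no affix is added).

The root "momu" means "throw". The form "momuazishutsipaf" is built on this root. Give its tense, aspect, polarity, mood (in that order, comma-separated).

past, imperfective, negative, conditional

Segment: momu-az-shits-pef.
tense: -az → past.
aspect: ∅ → imperfective.
polarity: -shits → negative.
mood: -fo/pef → conditional.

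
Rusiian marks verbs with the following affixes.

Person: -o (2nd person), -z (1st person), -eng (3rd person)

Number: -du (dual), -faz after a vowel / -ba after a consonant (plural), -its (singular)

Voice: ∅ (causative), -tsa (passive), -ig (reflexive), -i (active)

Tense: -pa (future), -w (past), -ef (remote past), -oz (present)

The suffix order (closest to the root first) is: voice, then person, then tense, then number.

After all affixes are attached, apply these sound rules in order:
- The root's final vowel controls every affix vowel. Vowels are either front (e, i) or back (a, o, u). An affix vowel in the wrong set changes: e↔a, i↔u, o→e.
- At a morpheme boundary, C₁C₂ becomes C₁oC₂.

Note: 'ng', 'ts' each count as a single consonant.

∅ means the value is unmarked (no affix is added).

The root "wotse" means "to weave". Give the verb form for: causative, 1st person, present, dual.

wotsezezodi

voice = causative: zero marking, form stays wotse.
Attach person 1st person -z → wotsez.
Attach tense present -oz → wotsezoz.
Attach number dual -du → wotsezozdu.
Apply vowel harmony: wotsezozdu → wotsezezdi.
Apply epenthesis: wotsezezdi → wotsezezodi.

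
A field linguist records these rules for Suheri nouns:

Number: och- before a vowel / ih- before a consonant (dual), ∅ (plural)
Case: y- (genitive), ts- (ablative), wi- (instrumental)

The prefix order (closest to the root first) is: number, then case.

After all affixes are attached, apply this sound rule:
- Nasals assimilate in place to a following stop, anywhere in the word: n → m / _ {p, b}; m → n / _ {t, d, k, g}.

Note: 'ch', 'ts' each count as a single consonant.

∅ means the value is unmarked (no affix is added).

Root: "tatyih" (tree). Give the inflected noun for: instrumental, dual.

Attach number dual ih- (before consonant 't') → ihtatyih.
Attach case instrumental wi- → wiihtatyih.
Nasal assimilation: no change.

wiihtatyih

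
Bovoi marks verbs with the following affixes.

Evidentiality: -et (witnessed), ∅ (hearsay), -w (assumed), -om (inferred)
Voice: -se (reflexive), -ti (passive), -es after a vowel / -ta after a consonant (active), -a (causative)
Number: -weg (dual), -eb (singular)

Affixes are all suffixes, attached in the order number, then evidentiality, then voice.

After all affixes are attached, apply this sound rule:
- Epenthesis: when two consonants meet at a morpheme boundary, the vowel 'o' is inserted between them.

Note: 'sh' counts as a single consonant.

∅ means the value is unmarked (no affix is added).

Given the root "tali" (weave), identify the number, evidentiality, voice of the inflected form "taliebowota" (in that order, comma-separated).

singular, assumed, active

Segment: tali-eb-w-ta.
number: -eb → singular.
evidentiality: -w → assumed.
voice: -es/ta → active.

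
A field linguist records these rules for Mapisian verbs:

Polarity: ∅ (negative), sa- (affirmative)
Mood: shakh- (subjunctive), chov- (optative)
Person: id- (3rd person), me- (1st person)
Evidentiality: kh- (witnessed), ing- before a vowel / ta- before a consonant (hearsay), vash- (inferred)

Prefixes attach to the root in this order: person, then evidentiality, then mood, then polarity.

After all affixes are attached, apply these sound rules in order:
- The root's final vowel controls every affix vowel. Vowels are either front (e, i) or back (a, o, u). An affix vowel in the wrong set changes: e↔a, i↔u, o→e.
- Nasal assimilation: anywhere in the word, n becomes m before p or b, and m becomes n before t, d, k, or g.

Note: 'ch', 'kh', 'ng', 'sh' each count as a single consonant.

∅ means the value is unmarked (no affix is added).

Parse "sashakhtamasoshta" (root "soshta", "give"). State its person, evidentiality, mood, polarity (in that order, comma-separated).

1st person, hearsay, subjunctive, affirmative

Segment: sa-shakh-ta-me-soshta.
person: me- → 1st person.
evidentiality: ing/ta- → hearsay.
mood: shakh- → subjunctive.
polarity: sa- → affirmative.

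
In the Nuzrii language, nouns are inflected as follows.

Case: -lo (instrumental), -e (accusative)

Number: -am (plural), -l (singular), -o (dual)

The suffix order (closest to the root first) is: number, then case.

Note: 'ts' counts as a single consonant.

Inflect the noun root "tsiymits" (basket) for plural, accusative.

Attach number plural -am → tsiymitsam.
Attach case accusative -e → tsiymitsame.

tsiymitsame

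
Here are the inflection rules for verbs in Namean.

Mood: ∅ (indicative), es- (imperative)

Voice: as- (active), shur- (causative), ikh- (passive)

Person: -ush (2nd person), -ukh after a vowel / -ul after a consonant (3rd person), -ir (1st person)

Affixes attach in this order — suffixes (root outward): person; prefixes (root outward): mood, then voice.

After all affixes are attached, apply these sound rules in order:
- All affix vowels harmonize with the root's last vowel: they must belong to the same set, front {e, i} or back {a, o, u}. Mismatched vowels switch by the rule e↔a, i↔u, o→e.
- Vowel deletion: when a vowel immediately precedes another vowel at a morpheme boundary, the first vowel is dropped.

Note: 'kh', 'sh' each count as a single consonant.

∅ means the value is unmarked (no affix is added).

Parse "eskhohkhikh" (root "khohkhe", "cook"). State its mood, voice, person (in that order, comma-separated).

Segment: as-khohkhe-ukh.
mood: ∅ → indicative.
voice: as- → active.
person: -ukh/ul → 3rd person.

indicative, active, 3rd person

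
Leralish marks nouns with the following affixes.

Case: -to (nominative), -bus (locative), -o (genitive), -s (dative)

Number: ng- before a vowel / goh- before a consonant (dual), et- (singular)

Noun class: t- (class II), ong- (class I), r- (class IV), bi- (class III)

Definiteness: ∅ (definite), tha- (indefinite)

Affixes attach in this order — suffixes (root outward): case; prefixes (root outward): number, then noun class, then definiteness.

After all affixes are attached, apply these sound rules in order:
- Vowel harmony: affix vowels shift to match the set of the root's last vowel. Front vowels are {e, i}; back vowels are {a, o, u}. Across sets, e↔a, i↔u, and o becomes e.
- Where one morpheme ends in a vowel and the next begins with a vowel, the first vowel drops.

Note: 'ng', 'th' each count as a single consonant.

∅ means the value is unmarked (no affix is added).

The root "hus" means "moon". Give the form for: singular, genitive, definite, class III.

bathuso

Attach number singular et- → ethus.
Attach noun class class III bi- → biethus.
Attach case genitive -o → biethuso.
definiteness = definite: zero marking, form stays biethuso.
Apply vowel harmony: biethuso → buathuso.
Apply vowel deletion: buathuso → bathuso.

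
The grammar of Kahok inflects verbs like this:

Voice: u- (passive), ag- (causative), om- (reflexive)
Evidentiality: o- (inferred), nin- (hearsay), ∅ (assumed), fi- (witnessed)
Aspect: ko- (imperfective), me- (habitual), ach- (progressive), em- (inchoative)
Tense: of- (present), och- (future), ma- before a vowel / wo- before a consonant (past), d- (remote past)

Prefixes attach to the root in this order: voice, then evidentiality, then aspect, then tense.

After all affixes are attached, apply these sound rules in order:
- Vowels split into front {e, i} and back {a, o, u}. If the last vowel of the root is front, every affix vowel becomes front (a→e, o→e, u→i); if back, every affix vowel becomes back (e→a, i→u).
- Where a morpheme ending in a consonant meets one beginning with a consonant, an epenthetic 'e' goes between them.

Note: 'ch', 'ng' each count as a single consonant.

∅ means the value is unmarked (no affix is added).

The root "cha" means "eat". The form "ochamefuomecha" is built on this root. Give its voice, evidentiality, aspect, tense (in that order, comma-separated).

Segment: och-em-fi-om-cha.
voice: om- → reflexive.
evidentiality: fi- → witnessed.
aspect: em- → inchoative.
tense: och- → future.

reflexive, witnessed, inchoative, future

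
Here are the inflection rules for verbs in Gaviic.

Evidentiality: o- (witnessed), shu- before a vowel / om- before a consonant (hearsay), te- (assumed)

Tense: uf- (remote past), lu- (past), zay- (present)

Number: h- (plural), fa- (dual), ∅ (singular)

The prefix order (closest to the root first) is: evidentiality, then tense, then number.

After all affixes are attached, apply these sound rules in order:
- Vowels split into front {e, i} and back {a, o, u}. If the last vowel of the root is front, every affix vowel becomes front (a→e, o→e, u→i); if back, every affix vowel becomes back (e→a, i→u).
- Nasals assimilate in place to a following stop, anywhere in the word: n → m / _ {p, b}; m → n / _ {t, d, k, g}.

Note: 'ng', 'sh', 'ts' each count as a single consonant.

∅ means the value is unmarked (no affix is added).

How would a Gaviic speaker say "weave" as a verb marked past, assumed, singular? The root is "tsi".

Attach evidentiality assumed te- → tetsi.
Attach tense past lu- → lutetsi.
number = singular: zero marking, form stays lutetsi.
Apply vowel harmony: lutetsi → litetsi.
Nasal assimilation: no change.

litetsi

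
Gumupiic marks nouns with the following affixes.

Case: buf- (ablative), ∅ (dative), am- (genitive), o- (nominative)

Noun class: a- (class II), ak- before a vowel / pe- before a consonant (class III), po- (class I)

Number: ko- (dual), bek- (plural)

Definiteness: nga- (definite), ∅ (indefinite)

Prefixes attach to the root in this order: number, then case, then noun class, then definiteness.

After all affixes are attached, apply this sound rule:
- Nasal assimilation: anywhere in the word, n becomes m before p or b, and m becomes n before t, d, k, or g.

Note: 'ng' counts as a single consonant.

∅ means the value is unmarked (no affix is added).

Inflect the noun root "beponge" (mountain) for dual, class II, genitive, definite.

Attach number dual ko- → kobeponge.
Attach case genitive am- → amkobeponge.
Attach noun class class II a- → aamkobeponge.
Attach definiteness definite nga- → ngaaamkobeponge.
Apply nasal assimilation: ngaaamkobeponge → ngaaankobeponge.

ngaaankobeponge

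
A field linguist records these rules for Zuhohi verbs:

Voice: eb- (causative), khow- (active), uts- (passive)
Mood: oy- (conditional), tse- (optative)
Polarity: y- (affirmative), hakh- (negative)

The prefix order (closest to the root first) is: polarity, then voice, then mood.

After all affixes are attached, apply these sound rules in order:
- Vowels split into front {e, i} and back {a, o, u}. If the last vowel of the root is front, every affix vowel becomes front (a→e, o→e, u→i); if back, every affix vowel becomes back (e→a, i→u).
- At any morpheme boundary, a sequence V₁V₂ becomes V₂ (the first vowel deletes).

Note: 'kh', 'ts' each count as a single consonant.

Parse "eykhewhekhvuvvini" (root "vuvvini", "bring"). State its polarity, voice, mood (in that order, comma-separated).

Segment: oy-khow-hakh-vuvvini.
polarity: hakh- → negative.
voice: khow- → active.
mood: oy- → conditional.

negative, active, conditional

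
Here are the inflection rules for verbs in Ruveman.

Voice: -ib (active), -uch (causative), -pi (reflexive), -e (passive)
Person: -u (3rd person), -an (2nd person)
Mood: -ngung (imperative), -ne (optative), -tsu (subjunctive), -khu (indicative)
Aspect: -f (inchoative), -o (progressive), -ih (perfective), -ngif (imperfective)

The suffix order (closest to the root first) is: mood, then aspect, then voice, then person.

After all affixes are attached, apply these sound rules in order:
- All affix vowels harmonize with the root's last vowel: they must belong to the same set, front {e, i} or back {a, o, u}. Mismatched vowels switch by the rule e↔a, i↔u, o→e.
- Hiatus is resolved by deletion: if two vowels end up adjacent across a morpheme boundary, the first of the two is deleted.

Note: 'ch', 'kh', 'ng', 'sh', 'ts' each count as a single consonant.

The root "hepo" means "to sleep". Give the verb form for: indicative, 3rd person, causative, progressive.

Attach mood indicative -khu → hepokhu.
Attach aspect progressive -o → hepokhuo.
Attach voice causative -uch → hepokhuouch.
Attach person 3rd person -u → hepokhuouchu.
Vowel harmony: no change.
Apply vowel deletion: hepokhuouchu → hepokhuchu.

hepokhuchu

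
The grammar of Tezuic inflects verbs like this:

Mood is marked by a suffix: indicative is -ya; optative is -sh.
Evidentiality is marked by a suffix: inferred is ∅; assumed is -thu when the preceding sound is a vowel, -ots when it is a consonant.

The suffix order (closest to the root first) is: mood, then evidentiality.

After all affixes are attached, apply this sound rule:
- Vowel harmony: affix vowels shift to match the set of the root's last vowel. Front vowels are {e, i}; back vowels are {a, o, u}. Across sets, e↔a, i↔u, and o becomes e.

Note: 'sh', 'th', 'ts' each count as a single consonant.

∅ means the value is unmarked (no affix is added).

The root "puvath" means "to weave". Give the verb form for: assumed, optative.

Attach mood optative -sh → puvathsh.
Attach evidentiality assumed -ots (after consonant 'sh') → puvathshots.
Vowel harmony: no change.

puvathshots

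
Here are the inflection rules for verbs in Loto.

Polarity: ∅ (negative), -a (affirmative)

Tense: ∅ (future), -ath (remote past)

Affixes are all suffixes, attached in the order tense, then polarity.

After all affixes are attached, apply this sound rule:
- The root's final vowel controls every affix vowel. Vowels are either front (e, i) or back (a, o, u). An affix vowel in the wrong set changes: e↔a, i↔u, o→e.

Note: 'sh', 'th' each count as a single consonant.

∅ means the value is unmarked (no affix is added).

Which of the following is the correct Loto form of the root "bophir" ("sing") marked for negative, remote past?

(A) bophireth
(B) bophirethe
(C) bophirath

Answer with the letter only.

Attach tense remote past -ath → bophirath.
polarity = negative: zero marking, form stays bophirath.
Apply vowel harmony: bophirath → bophireth.
So the correct form is bophireth, option (A).
(C) bophirath is wrong: it fails to apply the sound rule(s).
(B) bophirethe is wrong: it uses affirmative instead of negative for polarity.

A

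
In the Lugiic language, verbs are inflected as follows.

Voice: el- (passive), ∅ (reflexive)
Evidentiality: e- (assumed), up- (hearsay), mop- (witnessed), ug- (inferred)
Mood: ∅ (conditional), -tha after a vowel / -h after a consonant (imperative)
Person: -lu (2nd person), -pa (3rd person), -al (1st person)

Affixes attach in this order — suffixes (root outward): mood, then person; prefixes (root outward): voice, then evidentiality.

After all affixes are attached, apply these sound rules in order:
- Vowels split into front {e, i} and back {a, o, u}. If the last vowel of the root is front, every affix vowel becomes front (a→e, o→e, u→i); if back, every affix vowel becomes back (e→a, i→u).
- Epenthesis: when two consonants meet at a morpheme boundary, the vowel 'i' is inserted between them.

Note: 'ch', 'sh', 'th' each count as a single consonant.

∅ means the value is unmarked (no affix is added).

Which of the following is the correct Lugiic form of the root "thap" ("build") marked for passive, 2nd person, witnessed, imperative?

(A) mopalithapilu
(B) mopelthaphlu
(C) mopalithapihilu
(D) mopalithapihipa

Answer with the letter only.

Attach mood imperative -h (after consonant 'p') → thaph.
Attach person 2nd person -lu → thaphlu.
Attach voice passive el- → elthaphlu.
Attach evidentiality witnessed mop- → mopelthaphlu.
Apply vowel harmony: mopelthaphlu → mopalthaphlu.
Apply epenthesis: mopalthaphlu → mopalithapihilu.
So the correct form is mopalithapihilu, option (C).
(B) mopelthaphlu is wrong: it fails to apply the sound rule(s).
(A) mopalithapilu is wrong: it uses conditional instead of imperative for mood.
(D) mopalithapihipa is wrong: it uses 3rd person instead of 2nd person for person.

C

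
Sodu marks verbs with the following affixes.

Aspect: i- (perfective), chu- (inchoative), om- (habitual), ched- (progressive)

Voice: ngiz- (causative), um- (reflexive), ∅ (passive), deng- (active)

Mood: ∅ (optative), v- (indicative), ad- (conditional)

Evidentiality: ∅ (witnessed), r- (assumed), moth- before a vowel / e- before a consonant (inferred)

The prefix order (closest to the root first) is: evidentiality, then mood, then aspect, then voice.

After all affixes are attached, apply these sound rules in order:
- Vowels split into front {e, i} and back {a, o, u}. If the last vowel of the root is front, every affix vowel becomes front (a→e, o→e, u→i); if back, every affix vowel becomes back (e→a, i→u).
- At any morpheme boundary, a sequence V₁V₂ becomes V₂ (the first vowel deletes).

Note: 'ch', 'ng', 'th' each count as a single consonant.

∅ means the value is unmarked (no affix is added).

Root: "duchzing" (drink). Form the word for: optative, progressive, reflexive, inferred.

Attach evidentiality inferred e- (before consonant 'd') → educhzing.
mood = optative: zero marking, form stays educhzing.
Attach aspect progressive ched- → chededuchzing.
Attach voice reflexive um- → umchededuchzing.
Apply vowel harmony: umchededuchzing → imchededuchzing.
Vowel deletion: no change.

imchededuchzing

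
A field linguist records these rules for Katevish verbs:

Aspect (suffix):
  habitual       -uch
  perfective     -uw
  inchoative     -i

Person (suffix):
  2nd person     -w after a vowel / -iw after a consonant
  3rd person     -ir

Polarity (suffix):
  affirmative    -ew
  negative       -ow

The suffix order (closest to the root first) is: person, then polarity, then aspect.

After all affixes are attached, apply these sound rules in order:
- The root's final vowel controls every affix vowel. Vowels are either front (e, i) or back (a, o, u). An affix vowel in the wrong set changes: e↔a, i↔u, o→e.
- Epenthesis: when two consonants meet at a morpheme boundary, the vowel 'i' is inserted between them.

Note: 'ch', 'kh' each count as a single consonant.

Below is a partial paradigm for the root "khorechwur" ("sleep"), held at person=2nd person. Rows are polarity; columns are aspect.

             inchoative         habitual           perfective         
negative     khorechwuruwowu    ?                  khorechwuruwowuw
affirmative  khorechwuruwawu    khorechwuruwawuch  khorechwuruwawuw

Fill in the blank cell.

khorechwuruwowuch

Attach person 2nd person -iw (after consonant 'r') → khorechwuriw.
Attach polarity negative -ow → khorechwuriwow.
Attach aspect habitual -uch → khorechwuriwowuch.
Apply vowel harmony: khorechwuriwowuch → khorechwuruwowuch.
Epenthesis: no change.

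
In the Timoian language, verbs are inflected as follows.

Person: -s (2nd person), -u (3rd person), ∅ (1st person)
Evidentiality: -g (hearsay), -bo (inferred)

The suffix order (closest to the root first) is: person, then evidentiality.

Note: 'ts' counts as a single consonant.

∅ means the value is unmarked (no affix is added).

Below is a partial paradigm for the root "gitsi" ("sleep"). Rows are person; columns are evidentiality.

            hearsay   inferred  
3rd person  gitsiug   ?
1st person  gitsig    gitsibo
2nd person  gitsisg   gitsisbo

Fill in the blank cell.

Attach person 3rd person -u → gitsiu.
Attach evidentiality inferred -bo → gitsiubo.

gitsiubo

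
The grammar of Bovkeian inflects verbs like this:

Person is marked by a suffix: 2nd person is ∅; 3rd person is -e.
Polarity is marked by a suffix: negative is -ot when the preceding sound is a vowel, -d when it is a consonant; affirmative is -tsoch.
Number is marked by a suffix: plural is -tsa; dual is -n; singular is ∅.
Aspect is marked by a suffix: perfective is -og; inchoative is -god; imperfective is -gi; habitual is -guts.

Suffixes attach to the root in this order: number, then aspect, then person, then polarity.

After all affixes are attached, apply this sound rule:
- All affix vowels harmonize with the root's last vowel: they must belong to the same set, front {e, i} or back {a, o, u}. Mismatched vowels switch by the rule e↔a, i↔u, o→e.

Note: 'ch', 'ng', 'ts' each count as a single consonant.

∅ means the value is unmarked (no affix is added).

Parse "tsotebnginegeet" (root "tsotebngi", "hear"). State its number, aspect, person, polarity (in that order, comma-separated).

Segment: tsotebngi-n-og-e-ot.
number: -n → dual.
aspect: -og → perfective.
person: -e → 3rd person.
polarity: -ot/d → negative.

dual, perfective, 3rd person, negative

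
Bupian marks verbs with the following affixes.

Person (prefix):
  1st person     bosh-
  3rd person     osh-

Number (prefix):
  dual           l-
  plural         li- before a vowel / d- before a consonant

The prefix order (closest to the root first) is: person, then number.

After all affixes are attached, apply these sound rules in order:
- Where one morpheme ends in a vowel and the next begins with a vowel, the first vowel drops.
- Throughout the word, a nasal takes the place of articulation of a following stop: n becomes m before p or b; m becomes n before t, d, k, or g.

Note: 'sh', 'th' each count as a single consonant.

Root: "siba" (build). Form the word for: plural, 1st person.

dboshsiba

Attach person 1st person bosh- → boshsiba.
Attach number plural d- (before consonant 'b') → dboshsiba.
Vowel deletion: no change.
Nasal assimilation: no change.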